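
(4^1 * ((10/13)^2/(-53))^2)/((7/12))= 480000/561594943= 0.00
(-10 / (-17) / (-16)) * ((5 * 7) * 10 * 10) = -4375 / 34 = -128.68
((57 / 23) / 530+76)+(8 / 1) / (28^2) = 22702224 / 298655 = 76.01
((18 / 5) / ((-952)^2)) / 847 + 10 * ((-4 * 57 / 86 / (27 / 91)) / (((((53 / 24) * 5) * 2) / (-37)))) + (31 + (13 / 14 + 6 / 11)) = 2390415770000653 / 13120877948640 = 182.18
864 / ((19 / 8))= 6912 / 19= 363.79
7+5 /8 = 61 /8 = 7.62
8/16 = 1/2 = 0.50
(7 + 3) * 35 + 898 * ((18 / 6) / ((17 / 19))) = 57136 / 17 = 3360.94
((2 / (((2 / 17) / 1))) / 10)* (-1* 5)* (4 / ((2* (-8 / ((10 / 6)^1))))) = 3.54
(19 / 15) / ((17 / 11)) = 209 / 255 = 0.82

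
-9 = -9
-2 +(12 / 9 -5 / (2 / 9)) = -139 / 6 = -23.17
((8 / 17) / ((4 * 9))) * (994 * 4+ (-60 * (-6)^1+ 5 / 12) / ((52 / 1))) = 146197 / 2808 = 52.06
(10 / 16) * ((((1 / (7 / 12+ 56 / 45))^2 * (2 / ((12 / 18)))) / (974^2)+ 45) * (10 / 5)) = 5776067310525 / 102685638916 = 56.25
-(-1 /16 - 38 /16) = 39 /16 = 2.44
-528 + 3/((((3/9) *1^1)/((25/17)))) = -8751/17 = -514.76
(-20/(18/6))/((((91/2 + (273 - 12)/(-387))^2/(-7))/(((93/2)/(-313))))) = -3209864/930300165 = -0.00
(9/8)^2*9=729/64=11.39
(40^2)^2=2560000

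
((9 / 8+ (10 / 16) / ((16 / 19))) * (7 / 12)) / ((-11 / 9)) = -5019 / 5632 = -0.89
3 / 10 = 0.30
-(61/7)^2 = -3721/49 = -75.94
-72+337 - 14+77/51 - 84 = 8594/51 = 168.51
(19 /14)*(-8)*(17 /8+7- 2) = -1083 /14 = -77.36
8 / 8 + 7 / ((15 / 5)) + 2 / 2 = 13 / 3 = 4.33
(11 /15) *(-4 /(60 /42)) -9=-829 /75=-11.05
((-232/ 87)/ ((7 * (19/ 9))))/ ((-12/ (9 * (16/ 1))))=288/ 133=2.17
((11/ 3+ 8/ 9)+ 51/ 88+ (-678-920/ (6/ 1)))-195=-1021.20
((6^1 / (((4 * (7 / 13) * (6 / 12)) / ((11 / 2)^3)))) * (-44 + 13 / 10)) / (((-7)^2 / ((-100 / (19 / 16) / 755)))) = 12665796 / 140581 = 90.10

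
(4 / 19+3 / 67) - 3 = -3494 / 1273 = -2.74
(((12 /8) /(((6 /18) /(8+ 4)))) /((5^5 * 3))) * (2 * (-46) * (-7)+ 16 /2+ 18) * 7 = 16884 /625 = 27.01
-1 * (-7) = 7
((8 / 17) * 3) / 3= 8 / 17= 0.47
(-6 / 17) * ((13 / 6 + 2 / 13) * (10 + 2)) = -2172 / 221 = -9.83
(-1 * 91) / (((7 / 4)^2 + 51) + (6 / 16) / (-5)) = -1040 / 617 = -1.69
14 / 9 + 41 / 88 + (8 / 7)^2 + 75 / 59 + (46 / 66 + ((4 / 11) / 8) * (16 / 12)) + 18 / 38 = 253628425 / 43503768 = 5.83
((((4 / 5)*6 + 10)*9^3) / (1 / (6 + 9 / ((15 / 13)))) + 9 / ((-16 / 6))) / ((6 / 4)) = 99258.39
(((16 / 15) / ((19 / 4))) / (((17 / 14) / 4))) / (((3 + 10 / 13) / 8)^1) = 53248 / 33915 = 1.57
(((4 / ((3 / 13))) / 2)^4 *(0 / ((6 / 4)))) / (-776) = 0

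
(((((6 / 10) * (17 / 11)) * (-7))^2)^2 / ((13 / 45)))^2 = 21371290502818772671281 / 566041420140625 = 37755700.81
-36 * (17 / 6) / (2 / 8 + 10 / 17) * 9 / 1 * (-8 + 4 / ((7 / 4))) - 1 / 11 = 9155387 / 1463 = 6257.95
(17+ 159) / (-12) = -44 / 3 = -14.67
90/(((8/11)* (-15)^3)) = -11/300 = -0.04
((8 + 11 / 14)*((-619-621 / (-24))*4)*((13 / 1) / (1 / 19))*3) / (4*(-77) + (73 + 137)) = 432473535 / 2744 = 157606.97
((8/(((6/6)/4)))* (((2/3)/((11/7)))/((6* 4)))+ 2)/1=254/99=2.57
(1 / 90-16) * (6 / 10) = -1439 / 150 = -9.59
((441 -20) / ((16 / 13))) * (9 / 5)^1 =49257 / 80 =615.71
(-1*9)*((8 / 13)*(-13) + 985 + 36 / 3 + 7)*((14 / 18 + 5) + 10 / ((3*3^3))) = -158696 / 3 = -52898.67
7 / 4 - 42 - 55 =-381 / 4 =-95.25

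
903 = 903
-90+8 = -82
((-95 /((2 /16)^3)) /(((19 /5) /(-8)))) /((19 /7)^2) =5017600 /361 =13899.17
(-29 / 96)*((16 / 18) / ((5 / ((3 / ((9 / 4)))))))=-29 / 405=-0.07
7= 7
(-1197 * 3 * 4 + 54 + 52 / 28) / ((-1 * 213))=100157 / 1491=67.17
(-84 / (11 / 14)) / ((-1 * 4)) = 294 / 11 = 26.73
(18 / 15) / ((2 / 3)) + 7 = 44 / 5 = 8.80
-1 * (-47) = 47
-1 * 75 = -75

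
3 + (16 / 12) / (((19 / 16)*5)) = 919 / 285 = 3.22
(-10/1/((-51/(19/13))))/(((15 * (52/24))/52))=304/663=0.46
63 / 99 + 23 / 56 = 645 / 616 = 1.05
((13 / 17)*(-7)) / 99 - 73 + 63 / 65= -7885721 / 109395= -72.08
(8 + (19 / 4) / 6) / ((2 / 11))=2321 / 48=48.35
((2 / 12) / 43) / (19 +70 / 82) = 41 / 210012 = 0.00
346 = 346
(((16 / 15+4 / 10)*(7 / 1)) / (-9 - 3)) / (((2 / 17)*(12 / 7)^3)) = -448987 / 311040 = -1.44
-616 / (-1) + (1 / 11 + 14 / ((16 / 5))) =54601 / 88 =620.47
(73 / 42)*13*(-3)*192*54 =-702802.29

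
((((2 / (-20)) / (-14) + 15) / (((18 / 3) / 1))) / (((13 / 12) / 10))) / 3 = 2101 / 273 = 7.70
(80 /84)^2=0.91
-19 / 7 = -2.71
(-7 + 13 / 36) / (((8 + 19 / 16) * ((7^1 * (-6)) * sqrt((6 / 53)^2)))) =12667 / 83349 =0.15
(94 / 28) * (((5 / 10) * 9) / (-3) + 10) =799 / 28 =28.54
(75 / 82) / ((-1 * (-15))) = 5 / 82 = 0.06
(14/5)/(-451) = -14/2255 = -0.01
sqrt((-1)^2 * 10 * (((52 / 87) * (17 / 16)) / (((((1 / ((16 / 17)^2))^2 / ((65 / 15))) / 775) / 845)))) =540800 * sqrt(30566) / 25143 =3760.44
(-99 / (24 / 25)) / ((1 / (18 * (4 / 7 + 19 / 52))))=-2531925 / 1456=-1738.96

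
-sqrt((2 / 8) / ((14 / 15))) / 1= -sqrt(210) / 28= -0.52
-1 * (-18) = 18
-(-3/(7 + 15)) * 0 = 0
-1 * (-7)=7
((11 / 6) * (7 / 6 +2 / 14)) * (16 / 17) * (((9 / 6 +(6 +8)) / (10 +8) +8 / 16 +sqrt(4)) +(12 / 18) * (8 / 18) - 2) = 108295 / 28917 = 3.75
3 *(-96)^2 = 27648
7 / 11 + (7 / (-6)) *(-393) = 10101 / 22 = 459.14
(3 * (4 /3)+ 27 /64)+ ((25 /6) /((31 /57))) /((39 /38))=919747 /77376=11.89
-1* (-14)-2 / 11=152 / 11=13.82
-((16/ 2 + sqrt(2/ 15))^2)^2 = -(sqrt(30) + 120)^4/ 50625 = -4896.60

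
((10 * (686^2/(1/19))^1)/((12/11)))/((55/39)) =58118606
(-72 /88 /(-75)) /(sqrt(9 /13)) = sqrt(13) /275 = 0.01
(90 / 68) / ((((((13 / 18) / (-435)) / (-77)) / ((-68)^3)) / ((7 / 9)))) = -195149908800 / 13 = -15011531446.15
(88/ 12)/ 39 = 0.19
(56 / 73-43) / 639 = -3083 / 46647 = -0.07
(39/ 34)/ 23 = 39/ 782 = 0.05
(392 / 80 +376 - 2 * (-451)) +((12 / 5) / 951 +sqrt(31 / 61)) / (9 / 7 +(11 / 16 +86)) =112 * sqrt(1891) / 601033 +8014022465 / 6246802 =1282.91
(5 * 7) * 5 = 175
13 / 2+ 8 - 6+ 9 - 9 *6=-36.50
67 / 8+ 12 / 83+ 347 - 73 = 187593 / 664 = 282.52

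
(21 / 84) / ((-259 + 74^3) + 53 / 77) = 77 / 124729432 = 0.00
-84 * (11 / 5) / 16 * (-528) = 30492 / 5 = 6098.40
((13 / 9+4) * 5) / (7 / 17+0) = 595 / 9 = 66.11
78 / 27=26 / 9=2.89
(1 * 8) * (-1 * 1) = -8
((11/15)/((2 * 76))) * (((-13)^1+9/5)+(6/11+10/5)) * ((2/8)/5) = -119/57000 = -0.00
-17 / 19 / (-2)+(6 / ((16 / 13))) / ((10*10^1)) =7541 / 15200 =0.50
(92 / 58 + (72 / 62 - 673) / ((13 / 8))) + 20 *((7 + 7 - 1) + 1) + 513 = 4454465 / 11687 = 381.15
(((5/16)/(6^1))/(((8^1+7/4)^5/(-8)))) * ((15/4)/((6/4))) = -3200/270672597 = -0.00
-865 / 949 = -0.91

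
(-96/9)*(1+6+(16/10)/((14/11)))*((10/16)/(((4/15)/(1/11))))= -1445/77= -18.77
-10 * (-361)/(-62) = -58.23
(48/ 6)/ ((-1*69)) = -8/ 69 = -0.12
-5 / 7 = -0.71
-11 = -11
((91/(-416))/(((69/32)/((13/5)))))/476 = -0.00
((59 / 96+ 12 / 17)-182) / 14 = -294869 / 22848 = -12.91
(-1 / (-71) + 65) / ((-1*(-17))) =4616 / 1207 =3.82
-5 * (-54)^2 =-14580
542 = 542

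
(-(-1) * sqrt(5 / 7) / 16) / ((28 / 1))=sqrt(35) / 3136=0.00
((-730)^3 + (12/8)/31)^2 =581728765710201676009/3844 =151334226251353193.55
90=90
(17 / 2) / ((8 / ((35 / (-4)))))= -595 / 64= -9.30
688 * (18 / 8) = 1548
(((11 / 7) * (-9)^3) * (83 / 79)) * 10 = -6655770 / 553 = -12035.75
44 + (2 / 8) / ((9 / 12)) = 133 / 3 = 44.33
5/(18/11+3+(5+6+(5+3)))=11/52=0.21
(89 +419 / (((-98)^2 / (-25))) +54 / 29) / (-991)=-25002765 / 276009356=-0.09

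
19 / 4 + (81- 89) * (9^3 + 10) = -23629 / 4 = -5907.25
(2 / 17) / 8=1 / 68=0.01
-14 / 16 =-7 / 8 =-0.88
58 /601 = 0.10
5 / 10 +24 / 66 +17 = 393 / 22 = 17.86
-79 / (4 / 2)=-79 / 2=-39.50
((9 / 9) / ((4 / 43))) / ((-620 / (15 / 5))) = -129 / 2480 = -0.05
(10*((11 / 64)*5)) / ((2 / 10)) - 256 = -6817 / 32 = -213.03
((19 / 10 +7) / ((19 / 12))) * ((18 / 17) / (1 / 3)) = 28836 / 1615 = 17.86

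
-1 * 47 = -47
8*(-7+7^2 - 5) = 296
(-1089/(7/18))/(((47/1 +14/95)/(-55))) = 34140150/10451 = 3266.69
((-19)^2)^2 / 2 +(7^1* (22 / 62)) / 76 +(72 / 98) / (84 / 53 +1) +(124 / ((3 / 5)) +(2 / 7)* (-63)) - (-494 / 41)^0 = 3100621128793 / 47447484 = 65348.48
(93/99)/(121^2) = 0.00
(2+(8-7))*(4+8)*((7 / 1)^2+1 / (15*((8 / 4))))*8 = 70608 / 5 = 14121.60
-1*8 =-8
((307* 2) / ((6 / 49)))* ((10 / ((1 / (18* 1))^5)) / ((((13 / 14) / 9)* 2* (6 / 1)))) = 994866999840 / 13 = 76528230756.92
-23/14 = -1.64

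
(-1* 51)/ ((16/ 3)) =-153/ 16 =-9.56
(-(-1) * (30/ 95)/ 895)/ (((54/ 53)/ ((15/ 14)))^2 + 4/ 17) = 716295/ 2313475834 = 0.00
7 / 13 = 0.54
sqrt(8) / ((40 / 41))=41 * sqrt(2) / 20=2.90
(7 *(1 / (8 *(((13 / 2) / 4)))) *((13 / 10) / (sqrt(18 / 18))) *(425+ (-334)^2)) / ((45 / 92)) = 160257.25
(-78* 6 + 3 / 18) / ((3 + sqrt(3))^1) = -2807 / 12 + 2807* sqrt(3) / 36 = -98.86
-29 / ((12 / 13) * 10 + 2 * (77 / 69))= -26013 / 10282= -2.53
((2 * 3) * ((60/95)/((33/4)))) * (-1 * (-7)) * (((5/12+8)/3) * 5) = 28280/627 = 45.10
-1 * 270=-270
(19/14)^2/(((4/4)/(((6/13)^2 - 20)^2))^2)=11285278617124864/39970805329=282338.03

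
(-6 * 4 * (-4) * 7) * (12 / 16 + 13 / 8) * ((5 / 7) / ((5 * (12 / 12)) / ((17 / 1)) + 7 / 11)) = 35530 / 29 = 1225.17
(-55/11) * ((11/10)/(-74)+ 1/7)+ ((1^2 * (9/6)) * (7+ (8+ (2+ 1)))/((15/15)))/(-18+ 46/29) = -20121/8806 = -2.28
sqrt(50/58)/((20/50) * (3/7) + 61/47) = 0.63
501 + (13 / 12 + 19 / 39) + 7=79493 / 156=509.57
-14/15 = -0.93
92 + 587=679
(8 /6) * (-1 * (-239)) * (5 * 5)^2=597500 /3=199166.67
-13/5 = -2.60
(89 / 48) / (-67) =-89 / 3216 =-0.03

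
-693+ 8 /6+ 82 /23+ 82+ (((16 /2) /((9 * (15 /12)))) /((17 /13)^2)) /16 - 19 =-186969446 /299115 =-625.08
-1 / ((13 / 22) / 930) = -20460 / 13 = -1573.85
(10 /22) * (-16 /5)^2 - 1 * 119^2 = -778599 /55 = -14156.35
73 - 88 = -15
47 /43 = 1.09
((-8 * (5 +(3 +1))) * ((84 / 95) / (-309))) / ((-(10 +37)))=-2016 / 459895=-0.00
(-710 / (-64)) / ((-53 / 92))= -8165 / 424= -19.26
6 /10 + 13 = 68 /5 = 13.60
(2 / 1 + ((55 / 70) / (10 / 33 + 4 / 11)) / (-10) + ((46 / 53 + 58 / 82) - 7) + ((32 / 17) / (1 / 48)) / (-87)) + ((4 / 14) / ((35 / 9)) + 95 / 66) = -212604920579 / 69290972520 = -3.07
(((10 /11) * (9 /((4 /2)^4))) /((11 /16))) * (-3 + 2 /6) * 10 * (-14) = 33600 /121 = 277.69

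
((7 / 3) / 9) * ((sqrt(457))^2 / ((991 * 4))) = 3199 / 107028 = 0.03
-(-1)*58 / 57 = 58 / 57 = 1.02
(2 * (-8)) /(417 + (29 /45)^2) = -16200 /422633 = -0.04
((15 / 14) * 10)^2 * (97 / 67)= 545625 / 3283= 166.20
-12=-12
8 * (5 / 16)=5 / 2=2.50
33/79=0.42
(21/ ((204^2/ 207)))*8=0.84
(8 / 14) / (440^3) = 1 / 149072000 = 0.00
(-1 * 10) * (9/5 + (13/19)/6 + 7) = -5081/57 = -89.14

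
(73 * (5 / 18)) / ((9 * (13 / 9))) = 365 / 234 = 1.56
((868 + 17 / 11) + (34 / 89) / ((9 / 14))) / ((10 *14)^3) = 0.00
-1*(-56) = 56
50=50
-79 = -79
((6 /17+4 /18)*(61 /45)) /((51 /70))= 75152 /70227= 1.07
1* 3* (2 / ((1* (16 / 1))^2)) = 0.02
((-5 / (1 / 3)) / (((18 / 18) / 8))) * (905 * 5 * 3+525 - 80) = -1682400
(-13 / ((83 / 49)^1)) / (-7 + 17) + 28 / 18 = 5887 / 7470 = 0.79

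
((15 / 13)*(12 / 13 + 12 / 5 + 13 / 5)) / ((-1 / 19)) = -21945 / 169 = -129.85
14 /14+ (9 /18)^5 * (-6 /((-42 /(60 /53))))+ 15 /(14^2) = 22471 /20776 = 1.08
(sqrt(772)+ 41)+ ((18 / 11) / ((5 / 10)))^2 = 2 * sqrt(193)+ 6257 / 121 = 79.50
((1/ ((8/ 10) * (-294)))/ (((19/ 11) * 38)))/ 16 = -55/ 13585152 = -0.00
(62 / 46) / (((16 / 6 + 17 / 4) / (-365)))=-135780 / 1909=-71.13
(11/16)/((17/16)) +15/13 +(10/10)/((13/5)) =483/221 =2.19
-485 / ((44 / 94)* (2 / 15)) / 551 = -341925 / 24244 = -14.10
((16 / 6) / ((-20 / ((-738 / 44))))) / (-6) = -0.37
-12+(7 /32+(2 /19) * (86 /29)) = -202223 /17632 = -11.47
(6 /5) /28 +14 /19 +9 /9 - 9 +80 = 72.78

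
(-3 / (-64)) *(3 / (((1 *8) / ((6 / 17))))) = 27 / 4352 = 0.01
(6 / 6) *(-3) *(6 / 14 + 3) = -72 / 7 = -10.29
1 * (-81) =-81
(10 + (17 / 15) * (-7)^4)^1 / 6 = 40967 / 90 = 455.19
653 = 653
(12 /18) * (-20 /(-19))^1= 40 /57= 0.70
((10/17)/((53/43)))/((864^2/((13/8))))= 2795/2690371584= 0.00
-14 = -14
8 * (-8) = -64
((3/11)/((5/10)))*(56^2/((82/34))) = 319872/451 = 709.25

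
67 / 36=1.86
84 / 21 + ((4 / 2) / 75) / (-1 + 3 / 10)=416 / 105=3.96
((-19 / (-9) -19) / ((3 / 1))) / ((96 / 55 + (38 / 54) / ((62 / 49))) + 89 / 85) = -8811440 / 5241299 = -1.68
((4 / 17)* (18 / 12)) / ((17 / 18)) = 108 / 289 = 0.37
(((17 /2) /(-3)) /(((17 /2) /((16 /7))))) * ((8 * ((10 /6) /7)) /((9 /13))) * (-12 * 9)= 33280 /147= 226.39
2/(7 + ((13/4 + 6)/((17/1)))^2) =9248/33737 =0.27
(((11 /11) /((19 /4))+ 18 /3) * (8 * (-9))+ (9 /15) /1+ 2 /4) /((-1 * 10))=84751 /1900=44.61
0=0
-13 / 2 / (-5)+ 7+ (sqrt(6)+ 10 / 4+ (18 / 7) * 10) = sqrt(6)+ 1278 / 35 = 38.96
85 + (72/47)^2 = 192949/2209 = 87.35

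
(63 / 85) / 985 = 63 / 83725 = 0.00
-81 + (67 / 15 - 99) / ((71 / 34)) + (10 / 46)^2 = -71111708 / 563385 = -126.22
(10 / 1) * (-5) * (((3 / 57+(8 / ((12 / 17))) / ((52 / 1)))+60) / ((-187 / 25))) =55825625 / 138567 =402.88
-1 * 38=-38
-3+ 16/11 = -17/11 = -1.55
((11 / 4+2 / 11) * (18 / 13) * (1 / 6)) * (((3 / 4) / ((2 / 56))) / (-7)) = -1161 / 572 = -2.03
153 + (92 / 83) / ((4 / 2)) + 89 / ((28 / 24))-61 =98096 / 581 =168.84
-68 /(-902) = 34 /451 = 0.08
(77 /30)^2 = 5929 /900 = 6.59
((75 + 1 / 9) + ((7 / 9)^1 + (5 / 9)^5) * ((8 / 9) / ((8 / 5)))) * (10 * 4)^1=1606495360 / 531441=3022.90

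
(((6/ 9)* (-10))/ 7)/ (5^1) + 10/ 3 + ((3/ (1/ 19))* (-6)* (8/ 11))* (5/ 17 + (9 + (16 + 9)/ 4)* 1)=-5056802/ 1309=-3863.10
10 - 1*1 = 9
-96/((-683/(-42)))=-4032/683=-5.90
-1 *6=-6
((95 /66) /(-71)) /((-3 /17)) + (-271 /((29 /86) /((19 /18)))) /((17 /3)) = -1036717007 /6930594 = -149.59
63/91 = 9/13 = 0.69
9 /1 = 9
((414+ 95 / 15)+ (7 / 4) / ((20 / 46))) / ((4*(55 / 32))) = 50923 / 825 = 61.72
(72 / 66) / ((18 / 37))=74 / 33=2.24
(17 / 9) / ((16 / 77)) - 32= -3299 / 144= -22.91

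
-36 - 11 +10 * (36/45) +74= 35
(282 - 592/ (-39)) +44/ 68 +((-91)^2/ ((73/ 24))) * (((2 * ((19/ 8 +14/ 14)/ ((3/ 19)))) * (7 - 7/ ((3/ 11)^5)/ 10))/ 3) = -38608247293078/ 2177955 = -17726834.25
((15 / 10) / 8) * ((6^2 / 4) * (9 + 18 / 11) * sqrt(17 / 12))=1053 * sqrt(51) / 352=21.36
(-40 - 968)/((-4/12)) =3024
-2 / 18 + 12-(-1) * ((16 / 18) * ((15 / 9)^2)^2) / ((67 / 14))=650689 / 48843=13.32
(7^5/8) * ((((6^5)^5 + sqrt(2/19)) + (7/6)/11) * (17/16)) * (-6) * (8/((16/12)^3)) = -14475316915741049107208731899/11264 - 23143239 * sqrt(38)/9728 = -1285095606866215297174531.00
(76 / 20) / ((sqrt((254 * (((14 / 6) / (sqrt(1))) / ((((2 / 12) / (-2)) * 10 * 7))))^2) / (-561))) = -10659 / 508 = -20.98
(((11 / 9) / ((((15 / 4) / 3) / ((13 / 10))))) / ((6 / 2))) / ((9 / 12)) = 1144 / 2025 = 0.56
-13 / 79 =-0.16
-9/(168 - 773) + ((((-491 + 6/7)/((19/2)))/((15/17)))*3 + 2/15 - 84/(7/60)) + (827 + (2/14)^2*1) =-23065607/337953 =-68.25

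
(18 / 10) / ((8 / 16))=18 / 5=3.60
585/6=195/2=97.50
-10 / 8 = -5 / 4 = -1.25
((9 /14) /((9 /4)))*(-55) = -110 /7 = -15.71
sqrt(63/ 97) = 3 * sqrt(679)/ 97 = 0.81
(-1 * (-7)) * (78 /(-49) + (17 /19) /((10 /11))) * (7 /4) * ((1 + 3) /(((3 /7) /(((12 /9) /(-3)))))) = 79198 /2565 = 30.88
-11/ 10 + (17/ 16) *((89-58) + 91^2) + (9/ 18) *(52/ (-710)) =3134779/ 355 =8830.36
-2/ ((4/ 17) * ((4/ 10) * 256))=-0.08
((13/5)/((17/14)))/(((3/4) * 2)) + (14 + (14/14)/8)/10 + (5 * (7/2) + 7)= 111547/4080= 27.34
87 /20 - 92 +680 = 11847 /20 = 592.35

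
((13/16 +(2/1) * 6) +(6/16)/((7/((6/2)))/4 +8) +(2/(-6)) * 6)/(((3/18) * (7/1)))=53673/5768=9.31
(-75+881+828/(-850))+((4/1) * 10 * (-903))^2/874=277388573432/185725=1493544.61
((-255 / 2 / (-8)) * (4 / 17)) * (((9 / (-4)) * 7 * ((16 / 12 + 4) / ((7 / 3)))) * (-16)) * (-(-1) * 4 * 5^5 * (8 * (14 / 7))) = 432000000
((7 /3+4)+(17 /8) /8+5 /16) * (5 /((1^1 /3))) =6635 /64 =103.67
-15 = -15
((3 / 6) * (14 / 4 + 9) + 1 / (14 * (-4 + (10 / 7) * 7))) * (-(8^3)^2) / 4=-8617984 / 21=-410380.19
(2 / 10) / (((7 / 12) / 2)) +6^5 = 272184 / 35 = 7776.69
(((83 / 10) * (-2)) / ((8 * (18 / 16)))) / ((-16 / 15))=83 / 48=1.73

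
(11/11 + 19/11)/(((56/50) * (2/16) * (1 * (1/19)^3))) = 10288500/77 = 133616.88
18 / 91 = 0.20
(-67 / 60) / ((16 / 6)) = -67 / 160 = -0.42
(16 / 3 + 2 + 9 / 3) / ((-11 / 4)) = -3.76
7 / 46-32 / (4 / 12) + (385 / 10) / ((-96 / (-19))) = -389615 / 4416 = -88.23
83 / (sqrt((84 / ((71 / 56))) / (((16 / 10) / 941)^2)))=83 *sqrt(426) / 98805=0.02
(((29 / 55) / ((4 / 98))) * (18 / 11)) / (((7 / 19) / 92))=3193596 / 605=5278.67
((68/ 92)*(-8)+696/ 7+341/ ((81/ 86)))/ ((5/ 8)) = 47528176/ 65205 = 728.90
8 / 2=4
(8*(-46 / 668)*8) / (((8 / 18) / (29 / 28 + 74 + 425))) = -5796414 / 1169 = -4958.44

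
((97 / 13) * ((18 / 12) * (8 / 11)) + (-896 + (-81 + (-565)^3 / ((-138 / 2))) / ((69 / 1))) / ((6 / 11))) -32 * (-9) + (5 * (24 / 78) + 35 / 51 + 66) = 68172.16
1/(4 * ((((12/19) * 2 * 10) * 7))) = 19/6720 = 0.00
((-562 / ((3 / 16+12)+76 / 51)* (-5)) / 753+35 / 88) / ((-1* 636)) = -165309545 / 156789370848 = -0.00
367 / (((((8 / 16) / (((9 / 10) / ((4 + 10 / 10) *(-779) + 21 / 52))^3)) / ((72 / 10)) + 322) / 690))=-233612040954240 / 5191314203298358039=-0.00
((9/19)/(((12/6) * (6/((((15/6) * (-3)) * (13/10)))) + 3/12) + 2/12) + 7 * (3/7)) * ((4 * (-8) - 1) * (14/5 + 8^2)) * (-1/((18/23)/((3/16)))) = 1277.12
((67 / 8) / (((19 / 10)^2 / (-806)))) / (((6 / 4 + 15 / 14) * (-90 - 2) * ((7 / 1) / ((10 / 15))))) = 675025 / 896724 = 0.75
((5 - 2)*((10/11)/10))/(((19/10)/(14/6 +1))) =100/209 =0.48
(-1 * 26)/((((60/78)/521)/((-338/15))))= 29760562/75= 396807.49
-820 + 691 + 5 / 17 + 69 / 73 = -158551 / 1241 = -127.76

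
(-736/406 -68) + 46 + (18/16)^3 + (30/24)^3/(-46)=-22.43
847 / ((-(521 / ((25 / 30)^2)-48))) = -275 / 228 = -1.21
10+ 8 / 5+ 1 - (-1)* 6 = 18.60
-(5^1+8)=-13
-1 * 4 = -4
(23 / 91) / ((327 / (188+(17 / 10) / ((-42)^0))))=6233 / 42510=0.15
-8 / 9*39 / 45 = -104 / 135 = -0.77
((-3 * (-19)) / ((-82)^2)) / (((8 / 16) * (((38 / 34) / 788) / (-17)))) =-341598 / 1681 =-203.21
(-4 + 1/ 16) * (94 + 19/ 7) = -380.81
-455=-455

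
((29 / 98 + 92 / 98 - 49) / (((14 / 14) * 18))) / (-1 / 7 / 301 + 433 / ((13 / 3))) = -2616679 / 98531280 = -0.03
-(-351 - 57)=408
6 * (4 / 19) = 24 / 19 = 1.26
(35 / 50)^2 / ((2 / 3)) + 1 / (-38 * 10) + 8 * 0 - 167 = -631817 / 3800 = -166.27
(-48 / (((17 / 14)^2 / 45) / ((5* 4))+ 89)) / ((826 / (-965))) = 583632000 / 926293451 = 0.63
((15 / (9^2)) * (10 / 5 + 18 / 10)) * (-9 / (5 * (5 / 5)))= -19 / 15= -1.27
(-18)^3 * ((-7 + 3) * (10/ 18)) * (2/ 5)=5184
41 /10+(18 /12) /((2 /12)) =131 /10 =13.10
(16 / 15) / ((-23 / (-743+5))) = 3936 / 115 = 34.23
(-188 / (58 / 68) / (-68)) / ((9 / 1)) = 94 / 261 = 0.36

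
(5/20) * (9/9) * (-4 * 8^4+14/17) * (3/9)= -46419/34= -1365.26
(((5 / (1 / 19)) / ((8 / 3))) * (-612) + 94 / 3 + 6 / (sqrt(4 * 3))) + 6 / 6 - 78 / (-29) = -3787541 / 174 + sqrt(3) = -21765.74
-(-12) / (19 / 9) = 5.68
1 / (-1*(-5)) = 1 / 5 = 0.20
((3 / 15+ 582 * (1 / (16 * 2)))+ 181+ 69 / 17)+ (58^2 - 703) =3895647 / 1360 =2864.45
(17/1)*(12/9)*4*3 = 272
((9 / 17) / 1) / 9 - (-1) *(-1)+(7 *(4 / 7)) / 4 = 1 / 17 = 0.06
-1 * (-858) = 858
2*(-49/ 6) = -16.33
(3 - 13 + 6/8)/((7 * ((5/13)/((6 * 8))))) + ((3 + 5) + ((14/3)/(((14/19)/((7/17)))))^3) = -646176997/4642785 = -139.18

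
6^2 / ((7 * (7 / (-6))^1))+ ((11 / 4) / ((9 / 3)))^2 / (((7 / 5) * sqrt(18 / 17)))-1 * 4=-7.82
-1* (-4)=4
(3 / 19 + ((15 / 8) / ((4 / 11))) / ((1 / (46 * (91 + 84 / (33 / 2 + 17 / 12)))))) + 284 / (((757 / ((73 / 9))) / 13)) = 2024840041613 / 89059536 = 22735.80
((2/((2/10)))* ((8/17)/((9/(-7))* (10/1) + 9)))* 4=-2240/459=-4.88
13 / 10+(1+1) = 33 / 10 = 3.30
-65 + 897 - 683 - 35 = 114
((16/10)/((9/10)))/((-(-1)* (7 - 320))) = -16/2817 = -0.01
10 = 10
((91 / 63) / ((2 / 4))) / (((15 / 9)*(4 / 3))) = 1.30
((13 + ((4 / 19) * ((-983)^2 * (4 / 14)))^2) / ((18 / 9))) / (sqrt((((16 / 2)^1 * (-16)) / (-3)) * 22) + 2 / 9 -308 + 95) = -1029924370508232735 / 127049225954 -12907668351017016 * sqrt(33) / 63524612977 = -9273745.52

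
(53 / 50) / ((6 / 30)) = 53 / 10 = 5.30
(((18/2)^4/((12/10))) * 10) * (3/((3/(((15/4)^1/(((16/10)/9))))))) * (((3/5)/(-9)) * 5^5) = -7688671875/32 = -240270996.09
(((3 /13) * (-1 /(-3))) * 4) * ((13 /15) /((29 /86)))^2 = 2.03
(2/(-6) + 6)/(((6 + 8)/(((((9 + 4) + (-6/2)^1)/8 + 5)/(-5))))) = -85/168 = -0.51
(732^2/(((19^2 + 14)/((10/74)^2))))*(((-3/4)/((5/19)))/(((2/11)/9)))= -125985618/34225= -3681.10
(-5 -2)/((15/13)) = -91/15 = -6.07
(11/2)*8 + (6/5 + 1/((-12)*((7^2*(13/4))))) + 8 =508321/9555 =53.20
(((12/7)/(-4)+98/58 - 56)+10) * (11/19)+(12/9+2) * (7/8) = -22.98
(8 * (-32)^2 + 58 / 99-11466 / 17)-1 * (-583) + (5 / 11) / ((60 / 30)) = 27269119 / 3366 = 8101.34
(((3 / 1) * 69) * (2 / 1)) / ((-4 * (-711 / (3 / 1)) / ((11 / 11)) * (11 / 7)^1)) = 0.28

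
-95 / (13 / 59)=-5605 / 13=-431.15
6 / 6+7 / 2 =9 / 2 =4.50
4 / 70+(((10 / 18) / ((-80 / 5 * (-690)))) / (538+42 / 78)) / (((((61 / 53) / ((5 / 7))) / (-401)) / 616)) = 1589782723 / 37128683340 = 0.04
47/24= 1.96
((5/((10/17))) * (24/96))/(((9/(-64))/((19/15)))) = -2584/135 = -19.14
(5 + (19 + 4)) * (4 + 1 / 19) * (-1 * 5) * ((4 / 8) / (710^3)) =-539 / 680030900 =-0.00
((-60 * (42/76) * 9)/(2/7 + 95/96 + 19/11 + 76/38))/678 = -6985440/79393913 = -0.09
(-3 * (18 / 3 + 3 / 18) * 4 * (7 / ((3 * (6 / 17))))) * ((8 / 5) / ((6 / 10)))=-35224 / 27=-1304.59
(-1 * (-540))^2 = 291600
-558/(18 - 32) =279/7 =39.86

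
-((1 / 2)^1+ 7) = -15 / 2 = -7.50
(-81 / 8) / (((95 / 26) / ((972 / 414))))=-28431 / 4370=-6.51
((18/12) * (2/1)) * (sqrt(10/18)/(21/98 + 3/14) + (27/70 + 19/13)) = 7 * sqrt(5)/3 + 5043/910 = 10.76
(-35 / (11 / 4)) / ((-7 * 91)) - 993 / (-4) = 994073 / 4004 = 248.27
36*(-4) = -144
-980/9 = -108.89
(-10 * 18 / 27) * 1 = -20 / 3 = -6.67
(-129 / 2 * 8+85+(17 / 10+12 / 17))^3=-386799035613381 / 4913000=-78729703.97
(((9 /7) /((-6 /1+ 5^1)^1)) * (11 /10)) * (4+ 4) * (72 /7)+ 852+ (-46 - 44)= 158178 /245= 645.62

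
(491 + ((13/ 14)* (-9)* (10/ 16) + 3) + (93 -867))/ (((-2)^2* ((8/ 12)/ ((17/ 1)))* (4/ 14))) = -1629195/ 256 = -6364.04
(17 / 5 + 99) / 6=256 / 15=17.07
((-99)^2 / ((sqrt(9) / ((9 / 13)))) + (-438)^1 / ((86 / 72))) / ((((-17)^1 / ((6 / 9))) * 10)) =-70623 / 9503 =-7.43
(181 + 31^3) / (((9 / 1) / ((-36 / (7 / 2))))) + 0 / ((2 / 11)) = -239776 / 7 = -34253.71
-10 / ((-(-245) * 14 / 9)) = -9 / 343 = -0.03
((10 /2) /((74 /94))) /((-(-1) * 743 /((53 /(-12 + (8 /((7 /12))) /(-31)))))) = -540547 /14845140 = -0.04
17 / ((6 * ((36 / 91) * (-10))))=-1547 / 2160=-0.72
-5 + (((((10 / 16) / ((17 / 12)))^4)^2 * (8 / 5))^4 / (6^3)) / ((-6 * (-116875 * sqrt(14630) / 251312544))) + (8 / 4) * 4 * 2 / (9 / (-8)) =-173 / 9 + 16103407355224991905689239501953125 * sqrt(14630) / 5107397847073193852614818297113945535489325924352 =-19.22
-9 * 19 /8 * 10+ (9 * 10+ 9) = -459 /4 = -114.75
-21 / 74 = -0.28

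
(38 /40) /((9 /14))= 133 /90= 1.48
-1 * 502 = -502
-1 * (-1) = 1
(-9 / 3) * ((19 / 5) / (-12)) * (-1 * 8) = -38 / 5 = -7.60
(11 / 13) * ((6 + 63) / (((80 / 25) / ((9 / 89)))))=34155 / 18512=1.85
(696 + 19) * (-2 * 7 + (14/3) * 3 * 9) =80080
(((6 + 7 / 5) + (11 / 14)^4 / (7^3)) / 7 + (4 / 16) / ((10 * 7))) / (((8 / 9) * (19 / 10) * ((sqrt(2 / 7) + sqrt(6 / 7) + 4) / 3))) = 13209959169 / (1001428288 * (sqrt(14) + sqrt(42) + 28)) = 0.35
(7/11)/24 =0.03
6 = 6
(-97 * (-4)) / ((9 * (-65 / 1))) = -0.66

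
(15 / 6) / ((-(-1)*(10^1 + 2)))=5 / 24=0.21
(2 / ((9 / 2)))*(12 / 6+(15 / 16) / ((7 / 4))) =71 / 63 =1.13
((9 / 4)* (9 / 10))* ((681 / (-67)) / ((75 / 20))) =-18387 / 3350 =-5.49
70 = 70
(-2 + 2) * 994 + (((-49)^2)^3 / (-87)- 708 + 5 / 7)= -96889441144 / 609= -159095962.47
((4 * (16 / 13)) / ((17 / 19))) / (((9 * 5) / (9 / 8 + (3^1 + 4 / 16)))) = 1064 / 1989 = 0.53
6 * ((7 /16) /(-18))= -0.15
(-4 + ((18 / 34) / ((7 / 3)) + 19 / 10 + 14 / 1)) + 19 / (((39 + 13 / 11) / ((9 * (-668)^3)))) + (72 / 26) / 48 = -39247881428449 / 30940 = -1268515883.27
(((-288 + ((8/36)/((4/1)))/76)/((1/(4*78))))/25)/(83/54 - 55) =92192022/1371325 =67.23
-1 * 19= -19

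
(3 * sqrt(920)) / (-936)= -sqrt(230) / 156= -0.10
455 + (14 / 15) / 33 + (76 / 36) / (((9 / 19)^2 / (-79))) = -11557996 / 40095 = -288.27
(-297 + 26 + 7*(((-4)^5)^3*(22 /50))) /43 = -82678127223 /1075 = -76909885.79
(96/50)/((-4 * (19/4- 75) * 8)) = 0.00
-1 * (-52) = 52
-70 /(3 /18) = -420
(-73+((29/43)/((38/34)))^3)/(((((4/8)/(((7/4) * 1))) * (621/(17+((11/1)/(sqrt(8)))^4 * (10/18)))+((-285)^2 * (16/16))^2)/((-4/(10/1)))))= 5124220357777304/1161270889378365781741095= 0.00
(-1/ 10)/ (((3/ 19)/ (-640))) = 1216/ 3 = 405.33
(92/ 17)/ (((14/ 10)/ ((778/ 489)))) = 357880/ 58191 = 6.15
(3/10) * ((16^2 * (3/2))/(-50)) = -288/125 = -2.30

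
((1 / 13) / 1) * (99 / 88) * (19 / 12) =57 / 416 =0.14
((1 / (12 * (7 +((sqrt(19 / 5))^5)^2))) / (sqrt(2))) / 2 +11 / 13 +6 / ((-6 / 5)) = -54 / 13 +3125 * sqrt(2) / 119902752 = -4.15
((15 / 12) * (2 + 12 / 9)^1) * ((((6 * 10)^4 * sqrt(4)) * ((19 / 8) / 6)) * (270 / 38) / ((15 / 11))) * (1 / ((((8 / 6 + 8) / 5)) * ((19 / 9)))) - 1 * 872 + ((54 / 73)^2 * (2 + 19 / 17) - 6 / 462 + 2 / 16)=59932461873085631 / 1060300472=56524035.83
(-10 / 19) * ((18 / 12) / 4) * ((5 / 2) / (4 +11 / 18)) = -675 / 6308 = -0.11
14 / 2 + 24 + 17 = 48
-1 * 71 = -71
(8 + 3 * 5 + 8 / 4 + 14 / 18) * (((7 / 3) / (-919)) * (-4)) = 6496 / 24813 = 0.26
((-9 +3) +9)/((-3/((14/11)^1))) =-14/11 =-1.27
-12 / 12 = -1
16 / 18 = 8 / 9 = 0.89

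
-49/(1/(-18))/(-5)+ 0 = -882/5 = -176.40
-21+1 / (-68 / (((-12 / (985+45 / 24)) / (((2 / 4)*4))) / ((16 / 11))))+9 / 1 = -6442287 / 536860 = -12.00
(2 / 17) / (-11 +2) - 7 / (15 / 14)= -5008 / 765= -6.55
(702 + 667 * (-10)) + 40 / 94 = -280476 / 47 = -5967.57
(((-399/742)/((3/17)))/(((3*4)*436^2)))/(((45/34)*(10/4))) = -5491/13601368800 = -0.00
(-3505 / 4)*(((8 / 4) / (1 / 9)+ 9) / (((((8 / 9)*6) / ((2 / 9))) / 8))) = -31545 / 4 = -7886.25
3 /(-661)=-3 /661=-0.00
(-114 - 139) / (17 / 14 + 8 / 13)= -46046 / 333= -138.28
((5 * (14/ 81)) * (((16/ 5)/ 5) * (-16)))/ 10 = -1792/ 2025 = -0.88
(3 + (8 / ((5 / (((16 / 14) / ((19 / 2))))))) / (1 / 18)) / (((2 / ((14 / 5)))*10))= 4299 / 4750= 0.91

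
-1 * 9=-9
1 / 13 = 0.08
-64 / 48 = -4 / 3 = -1.33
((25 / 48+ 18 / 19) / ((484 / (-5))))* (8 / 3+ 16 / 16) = -6695 / 120384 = -0.06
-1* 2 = -2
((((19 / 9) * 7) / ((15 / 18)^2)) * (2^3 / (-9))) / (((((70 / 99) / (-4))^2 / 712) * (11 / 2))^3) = -8830882857175033577472 / 6565234375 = -1345097882689.84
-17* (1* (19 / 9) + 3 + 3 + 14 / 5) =-8347 / 45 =-185.49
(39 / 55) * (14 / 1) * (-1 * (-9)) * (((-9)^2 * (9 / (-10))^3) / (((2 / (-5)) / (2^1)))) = 145083393 / 5500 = 26378.80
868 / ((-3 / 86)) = -74648 / 3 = -24882.67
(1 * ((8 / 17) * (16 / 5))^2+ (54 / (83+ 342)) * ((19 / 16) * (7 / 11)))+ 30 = 20576839 / 635800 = 32.36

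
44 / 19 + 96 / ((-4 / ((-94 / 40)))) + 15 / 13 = 73939 / 1235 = 59.87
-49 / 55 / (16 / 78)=-1911 / 440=-4.34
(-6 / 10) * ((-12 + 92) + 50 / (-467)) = -22386 / 467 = -47.94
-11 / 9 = -1.22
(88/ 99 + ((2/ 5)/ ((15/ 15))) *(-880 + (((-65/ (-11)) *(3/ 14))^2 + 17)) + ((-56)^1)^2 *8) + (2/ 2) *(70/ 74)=488560092311/ 19743570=24745.28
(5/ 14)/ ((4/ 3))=15/ 56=0.27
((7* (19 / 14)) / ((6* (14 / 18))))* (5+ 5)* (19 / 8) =48.35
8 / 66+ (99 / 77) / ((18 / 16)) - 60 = -13568 / 231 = -58.74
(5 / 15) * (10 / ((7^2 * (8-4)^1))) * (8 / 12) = 5 / 441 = 0.01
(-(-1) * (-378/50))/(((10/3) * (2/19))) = -10773/500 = -21.55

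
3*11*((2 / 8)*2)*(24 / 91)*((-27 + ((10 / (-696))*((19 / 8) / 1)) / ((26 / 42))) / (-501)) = 10770969 / 45834152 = 0.23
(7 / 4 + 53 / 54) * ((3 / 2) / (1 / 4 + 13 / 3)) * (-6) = -59 / 11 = -5.36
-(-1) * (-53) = -53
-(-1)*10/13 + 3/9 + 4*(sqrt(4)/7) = 613/273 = 2.25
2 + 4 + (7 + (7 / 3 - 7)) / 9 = 169 / 27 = 6.26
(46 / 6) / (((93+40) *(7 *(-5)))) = -23 / 13965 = -0.00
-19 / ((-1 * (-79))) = -19 / 79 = -0.24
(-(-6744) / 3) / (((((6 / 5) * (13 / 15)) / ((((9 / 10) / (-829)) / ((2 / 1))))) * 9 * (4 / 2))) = -1405 / 21554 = -0.07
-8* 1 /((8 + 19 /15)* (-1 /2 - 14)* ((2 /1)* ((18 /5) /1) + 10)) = 0.00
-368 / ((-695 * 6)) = 184 / 2085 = 0.09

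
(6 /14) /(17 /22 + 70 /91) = 0.28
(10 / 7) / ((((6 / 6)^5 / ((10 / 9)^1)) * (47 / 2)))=200 / 2961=0.07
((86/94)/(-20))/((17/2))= -0.01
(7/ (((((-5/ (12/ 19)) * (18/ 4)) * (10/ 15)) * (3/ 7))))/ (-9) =196/ 2565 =0.08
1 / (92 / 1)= 1 / 92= 0.01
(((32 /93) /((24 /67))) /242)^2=17956 /1139670081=0.00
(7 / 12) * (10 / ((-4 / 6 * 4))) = -35 / 16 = -2.19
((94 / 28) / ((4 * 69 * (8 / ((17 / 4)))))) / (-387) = -799 / 47851776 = -0.00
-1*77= -77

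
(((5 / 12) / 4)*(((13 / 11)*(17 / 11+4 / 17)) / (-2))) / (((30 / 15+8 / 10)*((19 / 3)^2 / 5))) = -1623375 / 332674496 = -0.00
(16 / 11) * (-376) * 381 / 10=-1146048 / 55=-20837.24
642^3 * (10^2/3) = 8820309600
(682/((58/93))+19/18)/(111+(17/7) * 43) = 3999695/787176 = 5.08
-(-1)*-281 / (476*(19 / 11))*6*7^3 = -454377 / 646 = -703.37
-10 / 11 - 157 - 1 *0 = -157.91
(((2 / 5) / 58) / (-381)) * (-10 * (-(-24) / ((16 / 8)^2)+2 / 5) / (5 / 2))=128 / 276225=0.00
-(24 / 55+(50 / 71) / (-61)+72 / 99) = -274434 / 238205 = -1.15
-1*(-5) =5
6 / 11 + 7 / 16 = 173 / 176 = 0.98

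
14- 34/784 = 5471/392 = 13.96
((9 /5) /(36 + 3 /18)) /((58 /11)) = 297 /31465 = 0.01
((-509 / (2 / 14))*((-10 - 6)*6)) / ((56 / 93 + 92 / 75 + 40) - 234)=-397630800 / 223399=-1779.91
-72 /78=-12 /13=-0.92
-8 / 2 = -4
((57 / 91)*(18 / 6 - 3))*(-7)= 0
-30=-30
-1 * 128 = -128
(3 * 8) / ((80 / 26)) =39 / 5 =7.80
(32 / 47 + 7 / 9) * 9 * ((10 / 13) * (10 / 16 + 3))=89465 / 2444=36.61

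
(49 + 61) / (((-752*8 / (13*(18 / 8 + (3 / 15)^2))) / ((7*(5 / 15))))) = -229229 / 180480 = -1.27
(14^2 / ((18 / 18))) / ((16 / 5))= 245 / 4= 61.25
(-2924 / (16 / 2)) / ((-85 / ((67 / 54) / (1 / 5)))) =2881 / 108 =26.68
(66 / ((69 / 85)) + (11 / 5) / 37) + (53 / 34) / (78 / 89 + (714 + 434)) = 240718960067 / 2958501500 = 81.37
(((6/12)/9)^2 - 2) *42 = -4529/54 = -83.87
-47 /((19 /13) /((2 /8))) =-611 /76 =-8.04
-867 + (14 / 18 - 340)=-10856 / 9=-1206.22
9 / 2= 4.50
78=78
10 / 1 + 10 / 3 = 40 / 3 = 13.33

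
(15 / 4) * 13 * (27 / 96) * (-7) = -12285 / 128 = -95.98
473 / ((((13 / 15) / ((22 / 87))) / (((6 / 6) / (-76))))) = -1.82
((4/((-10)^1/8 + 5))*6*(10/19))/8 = 8/19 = 0.42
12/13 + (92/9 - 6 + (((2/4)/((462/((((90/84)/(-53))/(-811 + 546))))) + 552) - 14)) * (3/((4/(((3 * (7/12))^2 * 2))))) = 768695928821/308495616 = 2491.76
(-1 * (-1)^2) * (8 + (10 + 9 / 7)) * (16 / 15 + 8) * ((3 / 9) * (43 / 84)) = -1462 / 49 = -29.84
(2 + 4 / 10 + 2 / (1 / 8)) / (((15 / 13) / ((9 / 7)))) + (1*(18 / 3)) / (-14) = 3513 / 175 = 20.07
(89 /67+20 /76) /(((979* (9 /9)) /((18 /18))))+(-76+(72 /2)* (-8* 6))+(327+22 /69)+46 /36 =-761240231375 /515954538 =-1475.40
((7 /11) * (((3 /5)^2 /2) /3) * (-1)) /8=-21 /4400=-0.00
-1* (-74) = 74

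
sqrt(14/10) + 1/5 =1/5 + sqrt(35)/5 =1.38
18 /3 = 6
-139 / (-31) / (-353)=-139 / 10943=-0.01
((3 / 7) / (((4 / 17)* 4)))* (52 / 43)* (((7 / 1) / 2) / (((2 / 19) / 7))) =88179 / 688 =128.17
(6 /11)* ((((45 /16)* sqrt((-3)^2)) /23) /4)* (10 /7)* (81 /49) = 164025 /1388464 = 0.12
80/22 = 40/11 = 3.64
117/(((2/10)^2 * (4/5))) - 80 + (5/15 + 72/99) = 472205/132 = 3577.31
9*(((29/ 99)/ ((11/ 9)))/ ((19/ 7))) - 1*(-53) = 123674/ 2299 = 53.79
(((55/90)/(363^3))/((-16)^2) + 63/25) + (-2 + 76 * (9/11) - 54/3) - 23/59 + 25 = 2048519177668547/29555048793600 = 69.31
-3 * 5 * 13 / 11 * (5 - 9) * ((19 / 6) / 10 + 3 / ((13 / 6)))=1327 / 11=120.64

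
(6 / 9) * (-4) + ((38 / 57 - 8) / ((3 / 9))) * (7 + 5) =-800 / 3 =-266.67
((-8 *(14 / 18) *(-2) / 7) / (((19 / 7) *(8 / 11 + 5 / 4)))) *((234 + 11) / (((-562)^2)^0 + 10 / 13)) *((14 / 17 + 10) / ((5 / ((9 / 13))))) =1931776 / 28101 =68.74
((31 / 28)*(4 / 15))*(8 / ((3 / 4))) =992 / 315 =3.15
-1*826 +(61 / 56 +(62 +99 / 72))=-21323 / 28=-761.54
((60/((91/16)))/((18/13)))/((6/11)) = 880/63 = 13.97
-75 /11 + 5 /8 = -545 /88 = -6.19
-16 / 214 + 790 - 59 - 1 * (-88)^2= -750399 / 107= -7013.07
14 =14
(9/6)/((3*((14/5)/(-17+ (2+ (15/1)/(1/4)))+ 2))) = 225/928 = 0.24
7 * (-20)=-140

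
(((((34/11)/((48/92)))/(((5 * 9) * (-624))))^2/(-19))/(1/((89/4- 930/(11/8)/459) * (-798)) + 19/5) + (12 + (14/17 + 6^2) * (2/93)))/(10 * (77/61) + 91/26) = 7679942467416020736503629/9679820617594428992570880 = 0.79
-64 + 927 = 863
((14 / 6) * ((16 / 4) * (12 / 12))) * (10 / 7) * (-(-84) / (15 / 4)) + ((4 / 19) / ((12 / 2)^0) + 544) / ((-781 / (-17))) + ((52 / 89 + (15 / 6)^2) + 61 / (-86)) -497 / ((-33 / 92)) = 1160000824517 / 681466236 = 1702.21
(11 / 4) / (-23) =-11 / 92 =-0.12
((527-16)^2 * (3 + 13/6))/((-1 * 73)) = -110887/6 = -18481.17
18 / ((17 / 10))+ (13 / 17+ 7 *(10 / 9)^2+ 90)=151463 / 1377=109.99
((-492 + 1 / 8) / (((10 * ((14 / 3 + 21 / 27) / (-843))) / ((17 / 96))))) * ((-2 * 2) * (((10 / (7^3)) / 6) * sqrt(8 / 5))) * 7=-11278497 * sqrt(10) / 153664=-232.10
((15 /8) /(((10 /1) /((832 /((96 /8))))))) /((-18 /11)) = -143 /18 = -7.94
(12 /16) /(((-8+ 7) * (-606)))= 1 /808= 0.00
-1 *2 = -2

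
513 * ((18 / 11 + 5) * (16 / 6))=99864 / 11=9078.55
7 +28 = 35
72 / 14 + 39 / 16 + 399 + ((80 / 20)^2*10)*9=1846.58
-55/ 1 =-55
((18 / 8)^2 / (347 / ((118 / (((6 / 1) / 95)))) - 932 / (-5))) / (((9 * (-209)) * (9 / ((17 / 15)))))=-1003 / 552189264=-0.00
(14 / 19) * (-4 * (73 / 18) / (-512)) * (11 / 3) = 5621 / 65664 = 0.09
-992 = -992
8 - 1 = 7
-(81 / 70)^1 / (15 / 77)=-5.94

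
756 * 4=3024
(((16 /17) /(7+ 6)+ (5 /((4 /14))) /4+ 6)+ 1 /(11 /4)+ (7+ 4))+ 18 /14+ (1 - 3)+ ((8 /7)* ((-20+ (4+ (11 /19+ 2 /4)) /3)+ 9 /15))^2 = 33331226523557 /77403526200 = 430.62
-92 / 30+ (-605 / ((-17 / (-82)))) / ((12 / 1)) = -41863 / 170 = -246.25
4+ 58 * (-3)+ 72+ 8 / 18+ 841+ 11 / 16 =744.13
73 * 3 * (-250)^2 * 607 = 8308312500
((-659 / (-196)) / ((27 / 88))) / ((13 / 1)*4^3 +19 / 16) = 231968 / 17636913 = 0.01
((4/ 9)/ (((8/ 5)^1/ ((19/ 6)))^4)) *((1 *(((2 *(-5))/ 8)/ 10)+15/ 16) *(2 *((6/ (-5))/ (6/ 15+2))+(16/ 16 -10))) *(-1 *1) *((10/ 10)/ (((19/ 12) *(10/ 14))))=390105625/ 7962624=48.99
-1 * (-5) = 5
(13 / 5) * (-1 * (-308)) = 4004 / 5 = 800.80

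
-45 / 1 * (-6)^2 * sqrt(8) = -3240 * sqrt(2) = -4582.05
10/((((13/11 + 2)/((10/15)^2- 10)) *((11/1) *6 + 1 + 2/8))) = -7568/16947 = -0.45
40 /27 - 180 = -4820 /27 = -178.52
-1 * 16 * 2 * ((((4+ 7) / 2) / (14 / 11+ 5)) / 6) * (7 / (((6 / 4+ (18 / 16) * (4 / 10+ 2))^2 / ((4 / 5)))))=-19360 / 13041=-1.48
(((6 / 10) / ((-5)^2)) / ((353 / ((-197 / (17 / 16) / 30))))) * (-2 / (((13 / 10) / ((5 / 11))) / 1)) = 6304 / 21453575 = 0.00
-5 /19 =-0.26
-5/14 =-0.36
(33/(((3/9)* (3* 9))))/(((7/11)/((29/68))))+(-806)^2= 927683717/1428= 649638.46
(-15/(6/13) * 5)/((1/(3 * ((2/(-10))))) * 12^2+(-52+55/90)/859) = 502515/742361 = 0.68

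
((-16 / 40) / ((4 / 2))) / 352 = -1 / 1760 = -0.00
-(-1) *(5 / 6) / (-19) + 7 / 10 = 187 / 285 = 0.66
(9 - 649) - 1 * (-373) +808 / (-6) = -1205 / 3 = -401.67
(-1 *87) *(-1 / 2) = 87 / 2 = 43.50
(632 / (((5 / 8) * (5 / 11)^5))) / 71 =814273856 / 1109375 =733.99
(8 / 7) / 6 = 4 / 21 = 0.19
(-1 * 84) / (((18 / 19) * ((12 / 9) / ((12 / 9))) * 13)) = -266 / 39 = -6.82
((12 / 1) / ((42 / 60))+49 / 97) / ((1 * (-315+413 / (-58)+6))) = -695014 / 12449465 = -0.06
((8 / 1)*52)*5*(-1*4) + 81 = -8239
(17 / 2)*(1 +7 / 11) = 153 / 11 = 13.91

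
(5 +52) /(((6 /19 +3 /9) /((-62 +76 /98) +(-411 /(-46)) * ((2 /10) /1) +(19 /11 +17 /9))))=-22483650019 /4586890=-4901.72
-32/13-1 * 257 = -259.46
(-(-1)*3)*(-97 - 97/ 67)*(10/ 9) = -65960/ 201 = -328.16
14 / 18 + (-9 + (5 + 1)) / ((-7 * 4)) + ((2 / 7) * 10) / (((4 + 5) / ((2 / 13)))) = 437 / 468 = 0.93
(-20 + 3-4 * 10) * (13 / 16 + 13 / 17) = -24453 / 272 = -89.90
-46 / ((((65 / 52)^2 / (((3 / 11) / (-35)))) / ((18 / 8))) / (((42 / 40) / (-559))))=-3726 / 3843125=-0.00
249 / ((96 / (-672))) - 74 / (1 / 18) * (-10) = 11577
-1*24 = -24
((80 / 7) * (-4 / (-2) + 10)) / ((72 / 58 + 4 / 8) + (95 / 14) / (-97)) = 168780 / 2057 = 82.05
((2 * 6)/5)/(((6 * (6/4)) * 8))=1/30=0.03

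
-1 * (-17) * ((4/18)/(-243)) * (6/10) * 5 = -0.05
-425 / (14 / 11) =-4675 / 14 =-333.93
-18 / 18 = -1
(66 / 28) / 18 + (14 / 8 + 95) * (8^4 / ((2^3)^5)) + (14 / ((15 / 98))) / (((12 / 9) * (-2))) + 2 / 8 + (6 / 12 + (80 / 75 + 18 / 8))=-60509 / 3360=-18.01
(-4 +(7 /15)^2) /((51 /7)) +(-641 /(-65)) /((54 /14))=101318 /49725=2.04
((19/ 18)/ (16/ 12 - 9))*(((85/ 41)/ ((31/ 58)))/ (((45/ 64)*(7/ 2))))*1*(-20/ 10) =2397952/ 5525037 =0.43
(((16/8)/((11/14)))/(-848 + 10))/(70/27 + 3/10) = -3780/3599629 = -0.00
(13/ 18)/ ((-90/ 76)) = -247/ 405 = -0.61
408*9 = 3672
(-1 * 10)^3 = -1000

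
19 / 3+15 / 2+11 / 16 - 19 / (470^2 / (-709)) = 38653477 / 2650800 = 14.58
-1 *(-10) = 10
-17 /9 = -1.89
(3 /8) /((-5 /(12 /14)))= -9 /140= -0.06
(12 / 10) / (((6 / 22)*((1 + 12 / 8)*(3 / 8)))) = 352 / 75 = 4.69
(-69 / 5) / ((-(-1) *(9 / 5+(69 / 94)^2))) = -203228 / 34443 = -5.90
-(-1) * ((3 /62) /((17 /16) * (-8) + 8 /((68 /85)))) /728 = 0.00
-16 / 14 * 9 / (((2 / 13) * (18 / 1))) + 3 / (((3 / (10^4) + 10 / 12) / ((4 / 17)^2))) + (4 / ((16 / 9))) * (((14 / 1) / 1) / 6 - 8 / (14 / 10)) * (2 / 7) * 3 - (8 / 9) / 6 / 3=-578594487635 / 57372696738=-10.08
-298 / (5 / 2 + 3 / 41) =-24436 / 211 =-115.81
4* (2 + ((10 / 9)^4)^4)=54824161510814728 / 1853020188851841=29.59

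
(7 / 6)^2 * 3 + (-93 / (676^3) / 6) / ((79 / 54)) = 298953239713 / 73213038912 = 4.08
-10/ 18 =-5/ 9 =-0.56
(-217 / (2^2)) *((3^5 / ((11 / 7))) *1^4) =-369117 / 44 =-8389.02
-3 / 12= -1 / 4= -0.25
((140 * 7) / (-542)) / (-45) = 0.04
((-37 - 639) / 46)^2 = 114244 / 529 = 215.96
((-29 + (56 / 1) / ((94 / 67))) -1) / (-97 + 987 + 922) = 233 / 42582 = 0.01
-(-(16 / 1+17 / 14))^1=17.21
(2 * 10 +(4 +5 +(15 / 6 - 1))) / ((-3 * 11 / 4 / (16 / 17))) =-1952 / 561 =-3.48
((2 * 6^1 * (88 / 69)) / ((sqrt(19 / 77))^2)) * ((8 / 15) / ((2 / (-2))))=-216832 / 6555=-33.08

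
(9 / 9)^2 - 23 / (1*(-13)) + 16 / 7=460 / 91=5.05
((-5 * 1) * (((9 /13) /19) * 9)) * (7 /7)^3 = -405 /247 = -1.64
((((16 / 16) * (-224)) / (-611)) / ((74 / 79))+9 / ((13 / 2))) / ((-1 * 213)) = -40150 / 4815291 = -0.01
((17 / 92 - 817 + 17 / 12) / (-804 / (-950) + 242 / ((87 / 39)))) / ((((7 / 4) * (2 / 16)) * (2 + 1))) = -442866250 / 38967957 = -11.36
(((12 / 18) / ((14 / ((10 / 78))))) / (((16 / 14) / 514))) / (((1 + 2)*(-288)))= -1285 / 404352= -0.00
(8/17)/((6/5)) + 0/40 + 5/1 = 275/51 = 5.39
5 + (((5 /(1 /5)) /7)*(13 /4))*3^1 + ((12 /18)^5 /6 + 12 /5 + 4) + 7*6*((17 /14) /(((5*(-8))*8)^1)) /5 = 377307667 /8164800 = 46.21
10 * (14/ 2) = 70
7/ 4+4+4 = 39/ 4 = 9.75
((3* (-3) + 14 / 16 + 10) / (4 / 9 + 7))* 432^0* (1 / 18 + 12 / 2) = 1635 / 1072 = 1.53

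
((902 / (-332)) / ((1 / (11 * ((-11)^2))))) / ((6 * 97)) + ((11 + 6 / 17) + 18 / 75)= 220887899 / 41060100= 5.38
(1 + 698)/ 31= 699/ 31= 22.55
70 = 70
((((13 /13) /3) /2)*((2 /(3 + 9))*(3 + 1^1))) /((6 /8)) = 4 /27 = 0.15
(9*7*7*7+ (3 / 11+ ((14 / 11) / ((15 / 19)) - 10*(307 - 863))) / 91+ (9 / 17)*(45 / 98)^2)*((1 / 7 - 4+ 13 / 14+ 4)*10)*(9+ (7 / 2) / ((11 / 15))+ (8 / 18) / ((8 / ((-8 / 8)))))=534732686577365 / 1155692538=462694.59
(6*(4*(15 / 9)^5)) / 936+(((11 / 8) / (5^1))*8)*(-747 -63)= -1781.67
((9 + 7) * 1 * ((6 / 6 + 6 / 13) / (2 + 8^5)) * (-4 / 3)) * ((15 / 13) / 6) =-304 / 1661439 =-0.00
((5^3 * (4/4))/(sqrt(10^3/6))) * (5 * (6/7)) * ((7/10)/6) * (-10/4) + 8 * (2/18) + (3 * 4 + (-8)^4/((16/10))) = 23156/9 - 25 * sqrt(15)/8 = 2560.79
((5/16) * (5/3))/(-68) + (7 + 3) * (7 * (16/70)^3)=3311711/3998400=0.83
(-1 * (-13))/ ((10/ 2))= 13/ 5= 2.60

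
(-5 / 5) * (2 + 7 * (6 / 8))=-29 / 4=-7.25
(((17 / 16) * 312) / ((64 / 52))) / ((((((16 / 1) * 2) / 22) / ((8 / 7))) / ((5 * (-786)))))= -186299685 / 224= -831695.02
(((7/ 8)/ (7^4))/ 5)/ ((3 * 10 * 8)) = 1/ 3292800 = 0.00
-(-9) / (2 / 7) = 31.50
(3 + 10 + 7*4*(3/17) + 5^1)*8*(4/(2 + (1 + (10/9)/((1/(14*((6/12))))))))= 68.11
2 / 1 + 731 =733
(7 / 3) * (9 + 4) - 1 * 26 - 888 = -2651 / 3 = -883.67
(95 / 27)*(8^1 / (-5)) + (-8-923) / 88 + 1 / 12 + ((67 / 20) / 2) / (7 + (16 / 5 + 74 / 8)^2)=-16.12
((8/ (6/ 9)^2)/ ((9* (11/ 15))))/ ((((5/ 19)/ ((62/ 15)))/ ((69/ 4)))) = 738.93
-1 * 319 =-319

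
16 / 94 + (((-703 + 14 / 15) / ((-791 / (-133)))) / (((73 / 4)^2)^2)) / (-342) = 3465784686136 / 20361112823385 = 0.17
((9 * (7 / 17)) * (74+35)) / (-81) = -763 / 153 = -4.99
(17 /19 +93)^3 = 5677858304 /6859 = 827796.81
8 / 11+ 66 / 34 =499 / 187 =2.67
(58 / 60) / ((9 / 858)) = 4147 / 45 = 92.16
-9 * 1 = -9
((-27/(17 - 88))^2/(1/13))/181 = 9477/912421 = 0.01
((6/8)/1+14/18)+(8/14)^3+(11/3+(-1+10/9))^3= 55639777/1000188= 55.63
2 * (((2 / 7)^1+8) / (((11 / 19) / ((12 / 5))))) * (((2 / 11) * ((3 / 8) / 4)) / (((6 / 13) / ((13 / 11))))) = 279357 / 93170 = 3.00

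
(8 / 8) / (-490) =-0.00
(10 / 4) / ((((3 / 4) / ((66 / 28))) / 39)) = 2145 / 7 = 306.43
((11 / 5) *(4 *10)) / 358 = 0.25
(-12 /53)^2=144 /2809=0.05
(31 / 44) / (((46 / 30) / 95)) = 44175 / 1012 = 43.65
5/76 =0.07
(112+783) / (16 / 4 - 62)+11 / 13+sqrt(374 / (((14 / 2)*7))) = -10997 / 754+sqrt(374) / 7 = -11.82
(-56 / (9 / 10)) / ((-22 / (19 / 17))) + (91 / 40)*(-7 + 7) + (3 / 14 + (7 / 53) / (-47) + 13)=960950051 / 58692942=16.37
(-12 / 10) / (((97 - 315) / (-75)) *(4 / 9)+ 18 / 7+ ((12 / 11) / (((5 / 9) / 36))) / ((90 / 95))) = -31185 / 2039537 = -0.02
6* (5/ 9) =10/ 3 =3.33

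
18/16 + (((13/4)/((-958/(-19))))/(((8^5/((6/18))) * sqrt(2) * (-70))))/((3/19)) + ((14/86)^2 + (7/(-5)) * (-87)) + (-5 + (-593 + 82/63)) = -2207414261/4659480 - 4693 * sqrt(2)/158214389760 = -473.75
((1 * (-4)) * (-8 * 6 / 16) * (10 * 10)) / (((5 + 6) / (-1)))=-1200 / 11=-109.09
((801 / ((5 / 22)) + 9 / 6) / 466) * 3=22.70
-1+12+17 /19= 226 /19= 11.89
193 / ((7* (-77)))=-193 / 539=-0.36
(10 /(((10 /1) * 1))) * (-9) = -9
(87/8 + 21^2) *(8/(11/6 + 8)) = 21690/59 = 367.63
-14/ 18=-7/ 9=-0.78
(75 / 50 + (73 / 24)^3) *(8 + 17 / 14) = 17619379 / 64512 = 273.12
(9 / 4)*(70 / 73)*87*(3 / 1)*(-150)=-6166125 / 73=-84467.47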